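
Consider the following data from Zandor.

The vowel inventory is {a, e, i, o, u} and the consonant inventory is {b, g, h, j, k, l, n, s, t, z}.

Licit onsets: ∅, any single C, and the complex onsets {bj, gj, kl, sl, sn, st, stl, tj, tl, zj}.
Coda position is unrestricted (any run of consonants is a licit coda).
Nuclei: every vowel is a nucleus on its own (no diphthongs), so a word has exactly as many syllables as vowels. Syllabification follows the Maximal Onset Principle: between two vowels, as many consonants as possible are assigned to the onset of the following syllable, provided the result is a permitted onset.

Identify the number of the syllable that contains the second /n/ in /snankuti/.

1

Nuclei (vowels): a, u, i → 3 syllables.
σ1/σ2 boundary: /nk/; trying suffixes from longest down, /k/ is the first permitted one, so coda /n/ | onset /k/.
σ2/σ3 boundary: /t/ → onset of the next syllable (single consonants are always licit onsets).
Result: snan.ku.ti.
The second /n/ is in the coda of syllable 1 (/snan/).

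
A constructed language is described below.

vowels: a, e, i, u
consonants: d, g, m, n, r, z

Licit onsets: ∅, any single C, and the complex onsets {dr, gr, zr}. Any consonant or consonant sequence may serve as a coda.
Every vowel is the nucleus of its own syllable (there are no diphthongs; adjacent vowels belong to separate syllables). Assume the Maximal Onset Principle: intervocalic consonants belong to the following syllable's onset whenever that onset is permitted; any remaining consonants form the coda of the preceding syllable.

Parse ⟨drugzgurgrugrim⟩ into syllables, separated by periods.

Vowels present: u, u, u, i; each is a nucleus, giving 4 syllables.
/u…u/ gap (V1→V2): /gzg/ splits as /gz/ + /g/ (/g/ is the longest suffix that is a licit onset).
/u…u/ gap (V2→V3): cluster /rgr/ — the longest permitted-onset suffix is /gr/; onset = /gr/, preceding coda = /r/.
/u…i/ gap (V3→V4): /gr/ is a licit onset in full, so it all attaches to the next syllable.

drugz.gur.gru.grim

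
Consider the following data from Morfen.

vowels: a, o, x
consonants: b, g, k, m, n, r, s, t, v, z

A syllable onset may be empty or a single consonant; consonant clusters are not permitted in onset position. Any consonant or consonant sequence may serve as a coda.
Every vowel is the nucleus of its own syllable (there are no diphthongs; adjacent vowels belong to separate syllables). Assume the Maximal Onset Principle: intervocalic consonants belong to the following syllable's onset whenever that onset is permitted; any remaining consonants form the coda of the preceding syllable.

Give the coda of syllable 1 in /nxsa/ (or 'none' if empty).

Vowels present: x, a; each is a nucleus, giving 2 syllables.
V1 /x/ – V2 /a/: /s/ → onset of the next syllable (single consonants are always licit onsets).
Syllabification: nx.sa.
Syllable 1 is /nx/: onset /n/, nucleus /x/, coda ∅.

none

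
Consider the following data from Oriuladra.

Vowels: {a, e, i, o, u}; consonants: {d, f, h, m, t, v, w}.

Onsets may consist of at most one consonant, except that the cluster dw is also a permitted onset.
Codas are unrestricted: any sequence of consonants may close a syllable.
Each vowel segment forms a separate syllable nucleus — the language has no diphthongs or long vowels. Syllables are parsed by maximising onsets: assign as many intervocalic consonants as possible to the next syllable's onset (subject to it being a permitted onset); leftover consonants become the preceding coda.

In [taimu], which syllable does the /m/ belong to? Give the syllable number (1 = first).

3

The vowels are a, i, u — 3 nuclei, so 3 syllables.
V1 /a/ – V2 /i/: no consonants, so the boundary falls immediately after /a/.
V2 /i/ – V3 /u/: /m/ → onset of the next syllable (single consonants are always licit onsets).
Syllabification: ta.i.mu.
The /m/ is in the onset of syllable 3 (/mu/).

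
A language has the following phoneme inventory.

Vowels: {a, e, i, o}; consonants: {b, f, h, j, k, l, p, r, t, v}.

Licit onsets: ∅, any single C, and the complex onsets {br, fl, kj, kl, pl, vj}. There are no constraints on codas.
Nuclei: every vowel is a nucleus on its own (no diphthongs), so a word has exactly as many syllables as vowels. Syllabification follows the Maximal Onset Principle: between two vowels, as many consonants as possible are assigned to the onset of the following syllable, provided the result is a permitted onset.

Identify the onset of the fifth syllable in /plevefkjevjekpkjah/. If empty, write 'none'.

kj

Nuclei (vowels): e, e, e, e, a → 5 syllables.
V1 /e/ – V2 /e/: just /v/ — single C goes to the following onset.
V2 /e/ – V3 /e/: /fkj/ splits as /f/ + /kj/ (/kj/ is the longest suffix that is a licit onset).
V3 /e/ – V4 /e/: cluster /vj/ — /vj/ is itself a permitted onset, so the whole cluster goes right; preceding coda = ∅.
V4 /e/ – V5 /a/: cluster /kpkj/ — the longest permitted-onset suffix is /kj/; onset = /kj/, preceding coda = /kp/.
Putting it together: ple.vef.kje.vjekp.kjah.
Syllable 5 is /kjah/: onset /kj/, nucleus /a/, coda /h/.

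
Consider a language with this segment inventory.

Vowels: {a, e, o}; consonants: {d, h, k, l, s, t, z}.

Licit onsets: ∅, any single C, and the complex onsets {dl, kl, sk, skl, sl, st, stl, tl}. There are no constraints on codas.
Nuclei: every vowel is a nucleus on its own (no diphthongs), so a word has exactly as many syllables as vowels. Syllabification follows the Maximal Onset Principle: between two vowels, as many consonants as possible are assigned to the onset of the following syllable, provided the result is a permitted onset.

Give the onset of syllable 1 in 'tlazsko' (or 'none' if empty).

Nuclei (vowels): a, o → 2 syllables.
Between /a/ (V1) and /o/ (V2): /zsk/ — longest licit onset from the right is /sk/, leaving /z/ as coda.
So the parse is tlaz.sko.
Syllable 1 is /tlaz/: onset /tl/, nucleus /a/, coda /z/.

tl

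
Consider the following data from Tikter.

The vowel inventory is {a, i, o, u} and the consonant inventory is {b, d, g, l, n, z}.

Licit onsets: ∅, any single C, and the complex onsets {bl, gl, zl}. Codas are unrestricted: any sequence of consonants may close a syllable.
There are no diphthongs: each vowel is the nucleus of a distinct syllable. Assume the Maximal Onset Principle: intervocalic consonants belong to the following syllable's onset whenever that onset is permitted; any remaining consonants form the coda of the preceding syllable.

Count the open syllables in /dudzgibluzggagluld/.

2

The vowels are u, i, u, a, u — 5 nuclei, so 5 syllables.
V1 /u/ – V2 /i/: /dzg/ splits as /dz/ + /g/ (/g/ is the longest suffix that is a licit onset).
V2 /i/ – V3 /u/: /bl/ — entire cluster is a permitted onset → onset /bl/, coda ∅.
V3 /u/ – V4 /a/: cluster /zgg/ — the longest permitted-onset suffix is /g/; onset = /g/, preceding coda = /zg/.
V4 /a/ – V5 /u/: /gl/ — entire cluster is a permitted onset → onset /gl/, coda ∅.
So the parse is dudz.gi.bluzg.ga.gluld.
Classifying each syllable: /dudz/ (closed), /gi/ (open), /bluzg/ (closed), /ga/ (open), /gluld/ (closed).
Open syllables: 2.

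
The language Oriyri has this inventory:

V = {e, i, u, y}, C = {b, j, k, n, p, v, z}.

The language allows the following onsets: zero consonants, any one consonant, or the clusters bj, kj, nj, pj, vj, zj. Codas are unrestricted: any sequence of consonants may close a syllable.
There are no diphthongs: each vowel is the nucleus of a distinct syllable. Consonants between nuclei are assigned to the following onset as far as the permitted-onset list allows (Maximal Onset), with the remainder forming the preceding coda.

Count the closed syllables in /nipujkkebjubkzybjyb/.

The vowels are i, u, e, u, y, y — 6 nuclei, so 6 syllables.
σ1/σ2 boundary: just /p/ — single C goes to the following onset.
σ2/σ3 boundary: cluster /jkk/ — the longest permitted-onset suffix is /k/; onset = /k/, preceding coda = /jk/.
σ3/σ4 boundary: /bj/ — entire cluster is a permitted onset → onset /bj/, coda ∅.
σ4/σ5 boundary: /bkz/ — longest licit onset from the right is /z/, leaving /bk/ as coda.
σ5/σ6 boundary: cluster /bj/ — /bj/ is itself a permitted onset, so the whole cluster goes right; preceding coda = ∅.
Syllabification: ni.pujk.ke.bjubk.zy.bjyb.
Classifying each syllable: /ni/ (open), /pujk/ (closed), /ke/ (open), /bjubk/ (closed), /zy/ (open), /bjyb/ (closed).
Closed syllables: 3.

3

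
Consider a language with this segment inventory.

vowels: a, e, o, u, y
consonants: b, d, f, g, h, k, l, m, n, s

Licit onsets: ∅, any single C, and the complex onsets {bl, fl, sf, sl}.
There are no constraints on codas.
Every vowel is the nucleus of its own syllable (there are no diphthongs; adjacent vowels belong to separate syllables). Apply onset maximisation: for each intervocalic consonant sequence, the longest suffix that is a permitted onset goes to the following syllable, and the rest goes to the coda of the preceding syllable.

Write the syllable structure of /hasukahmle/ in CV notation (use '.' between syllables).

CV.CV.CVCC.CV

Nuclei (vowels): a, u, a, e → 4 syllables.
V1 /a/ – V2 /u/: just /s/ — single C goes to the following onset.
V2 /u/ – V3 /a/: /k/ is a single consonant, so it becomes the next onset.
V3 /a/ – V4 /e/: /hml/ — longest licit onset from the right is /l/, leaving /hm/ as coda.
Syllabification: ha.su.kahm.le.
Mapping each syllable to C/V: /ha/ → CV, /su/ → CV, /kahm/ → CVCC, /le/ → CV.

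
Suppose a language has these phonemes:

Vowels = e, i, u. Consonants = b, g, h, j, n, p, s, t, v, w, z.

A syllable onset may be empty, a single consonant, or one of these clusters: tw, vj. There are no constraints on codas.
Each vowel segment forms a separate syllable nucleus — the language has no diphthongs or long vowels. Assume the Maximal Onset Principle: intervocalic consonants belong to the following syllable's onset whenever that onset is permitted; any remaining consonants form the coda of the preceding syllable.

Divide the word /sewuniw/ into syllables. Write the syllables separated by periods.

se.wu.niw

Vowels present: e, u, i; each is a nucleus, giving 3 syllables.
Between /e/ (V1) and /u/ (V2): /w/ is a single consonant, so it becomes the next onset.
Between /u/ (V2) and /i/ (V3): /n/ is a single consonant, so it becomes the next onset.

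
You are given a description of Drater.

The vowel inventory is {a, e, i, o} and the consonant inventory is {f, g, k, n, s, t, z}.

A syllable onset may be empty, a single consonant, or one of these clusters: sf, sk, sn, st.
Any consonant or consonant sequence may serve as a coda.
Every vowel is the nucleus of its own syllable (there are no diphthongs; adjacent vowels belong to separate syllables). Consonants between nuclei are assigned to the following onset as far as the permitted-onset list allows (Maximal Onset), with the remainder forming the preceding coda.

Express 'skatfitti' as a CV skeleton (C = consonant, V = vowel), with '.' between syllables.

CCVC.CVC.CV

Vowels present: a, i, i; each is a nucleus, giving 3 syllables.
V1 /a/ – V2 /i/: /tf/ — longest licit onset from the right is /f/, leaving /t/ as coda.
V2 /i/ – V3 /i/: cluster /tt/ — the longest permitted-onset suffix is /t/; onset = /t/, preceding coda = /t/.
Putting it together: skat.fit.ti.
Mapping each syllable to C/V: /skat/ → CCVC, /fit/ → CVC, /ti/ → CV.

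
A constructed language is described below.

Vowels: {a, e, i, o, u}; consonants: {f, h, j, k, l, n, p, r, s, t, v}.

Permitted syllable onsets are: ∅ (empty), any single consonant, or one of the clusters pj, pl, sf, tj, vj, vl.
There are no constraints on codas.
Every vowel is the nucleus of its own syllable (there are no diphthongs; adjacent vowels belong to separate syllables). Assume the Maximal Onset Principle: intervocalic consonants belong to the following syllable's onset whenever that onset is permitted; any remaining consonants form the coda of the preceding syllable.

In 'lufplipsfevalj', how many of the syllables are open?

1

Vowels present: u, i, e, a; each is a nucleus, giving 4 syllables.
/u…i/ gap (V1→V2): /fpl/; trying suffixes from longest down, /pl/ is the first permitted one, so coda /f/ | onset /pl/.
/i…e/ gap (V2→V3): cluster /psf/ — the longest permitted-onset suffix is /sf/; onset = /sf/, preceding coda = /p/.
/e…a/ gap (V3→V4): just /v/ — single C goes to the following onset.
Putting it together: luf.plip.sfe.valj.
Classifying each syllable: /luf/ (closed), /plip/ (closed), /sfe/ (open), /valj/ (closed).
Open syllables: 1.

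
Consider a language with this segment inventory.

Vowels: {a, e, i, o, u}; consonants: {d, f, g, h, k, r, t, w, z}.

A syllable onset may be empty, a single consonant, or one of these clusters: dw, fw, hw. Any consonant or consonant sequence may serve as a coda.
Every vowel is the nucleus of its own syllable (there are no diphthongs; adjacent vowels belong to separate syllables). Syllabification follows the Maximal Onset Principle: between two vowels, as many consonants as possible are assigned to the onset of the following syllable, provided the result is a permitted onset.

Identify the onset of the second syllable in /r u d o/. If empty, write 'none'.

The vowels are u, o — 2 nuclei, so 2 syllables.
/u…o/ gap (V1→V2): /d/ is a single consonant, so it becomes the next onset.
Putting it together: ru.do.
Syllable 2 is /do/: onset /d/, nucleus /o/, coda ∅.

d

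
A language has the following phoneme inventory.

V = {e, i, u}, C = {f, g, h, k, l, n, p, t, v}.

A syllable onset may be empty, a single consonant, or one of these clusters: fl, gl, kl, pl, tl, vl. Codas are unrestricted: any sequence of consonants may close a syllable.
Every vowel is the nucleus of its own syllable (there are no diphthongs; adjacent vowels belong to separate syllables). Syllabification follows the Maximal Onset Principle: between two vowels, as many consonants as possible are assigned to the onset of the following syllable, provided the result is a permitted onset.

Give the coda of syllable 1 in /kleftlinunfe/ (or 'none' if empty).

Nuclei (vowels): e, i, u, e → 4 syllables.
σ1/σ2 boundary: /ftl/; trying suffixes from longest down, /tl/ is the first permitted one, so coda /f/ | onset /tl/.
σ2/σ3 boundary: just /n/ — single C goes to the following onset.
σ3/σ4 boundary: /nf/ — longest licit onset from the right is /f/, leaving /n/ as coda.
Putting it together: klef.tli.nun.fe.
Syllable 1 is /klef/: onset /kl/, nucleus /e/, coda /f/.

f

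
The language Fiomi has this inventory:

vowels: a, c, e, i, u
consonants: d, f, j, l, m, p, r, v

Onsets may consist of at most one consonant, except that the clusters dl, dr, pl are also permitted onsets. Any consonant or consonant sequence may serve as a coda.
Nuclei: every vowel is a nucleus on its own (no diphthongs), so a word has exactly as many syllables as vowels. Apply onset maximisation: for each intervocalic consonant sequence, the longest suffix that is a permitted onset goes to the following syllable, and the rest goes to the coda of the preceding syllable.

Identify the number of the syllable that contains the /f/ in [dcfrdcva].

1

The vowels are c, c, a — 3 nuclei, so 3 syllables.
Between /c/ (V1) and /c/ (V2): /frd/; trying suffixes from longest down, /d/ is the first permitted one, so coda /fr/ | onset /d/.
Between /c/ (V2) and /a/ (V3): just /v/ — single C goes to the following onset.
Putting it together: dcfr.dc.va.
The /f/ is in the coda of syllable 1 (/dcfr/).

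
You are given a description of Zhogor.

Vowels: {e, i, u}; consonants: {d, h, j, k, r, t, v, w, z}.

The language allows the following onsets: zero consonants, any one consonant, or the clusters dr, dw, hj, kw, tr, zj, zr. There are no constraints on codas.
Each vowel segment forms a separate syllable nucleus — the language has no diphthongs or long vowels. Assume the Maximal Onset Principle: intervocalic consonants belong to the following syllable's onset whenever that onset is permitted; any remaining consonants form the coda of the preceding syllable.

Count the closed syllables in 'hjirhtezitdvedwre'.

The vowels are i, e, i, e, e — 5 nuclei, so 5 syllables.
Between /i/ (V1) and /e/ (V2): /rht/ splits as /rh/ + /t/ (/t/ is the longest suffix that is a licit onset).
Between /e/ (V2) and /i/ (V3): just /z/ — single C goes to the following onset.
Between /i/ (V3) and /e/ (V4): /tdv/ — longest licit onset from the right is /v/, leaving /td/ as coda.
Between /e/ (V4) and /e/ (V5): cluster /dwr/ — the longest permitted-onset suffix is /r/; onset = /r/, preceding coda = /dw/.
So the parse is hjirh.te.zitd.vedw.re.
Classifying each syllable: /hjirh/ (closed), /te/ (open), /zitd/ (closed), /vedw/ (closed), /re/ (open).
Closed syllables: 3.

3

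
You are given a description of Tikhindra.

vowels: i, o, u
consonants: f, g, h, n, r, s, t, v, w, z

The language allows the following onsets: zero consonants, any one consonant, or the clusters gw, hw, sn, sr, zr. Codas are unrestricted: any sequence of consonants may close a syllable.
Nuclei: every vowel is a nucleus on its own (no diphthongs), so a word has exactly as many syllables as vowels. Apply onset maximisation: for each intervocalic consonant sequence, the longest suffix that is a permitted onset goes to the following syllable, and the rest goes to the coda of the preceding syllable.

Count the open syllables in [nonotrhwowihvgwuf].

The vowels are o, o, o, i, u — 5 nuclei, so 5 syllables.
V1 /o/ – V2 /o/: /n/ is a single consonant, so it becomes the next onset.
V2 /o/ – V3 /o/: /trhw/; trying suffixes from longest down, /hw/ is the first permitted one, so coda /tr/ | onset /hw/.
V3 /o/ – V4 /i/: /w/ is a single consonant, so it becomes the next onset.
V4 /i/ – V5 /u/: /hvgw/ — longest licit onset from the right is /gw/, leaving /hv/ as coda.
Syllabification: no.notr.hwo.wihv.gwuf.
Classifying each syllable: /no/ (open), /notr/ (closed), /hwo/ (open), /wihv/ (closed), /gwuf/ (closed).
Open syllables: 2.

2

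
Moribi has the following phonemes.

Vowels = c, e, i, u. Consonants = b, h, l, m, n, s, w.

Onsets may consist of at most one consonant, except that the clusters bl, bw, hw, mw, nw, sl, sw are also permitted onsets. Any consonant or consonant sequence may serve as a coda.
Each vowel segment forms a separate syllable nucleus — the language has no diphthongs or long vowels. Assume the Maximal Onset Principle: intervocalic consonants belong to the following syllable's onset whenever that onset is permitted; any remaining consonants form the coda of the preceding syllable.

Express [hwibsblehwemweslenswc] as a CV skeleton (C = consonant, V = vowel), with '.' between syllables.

CCVCC.CCV.CCV.CCV.CCVC.CCV

Vowels present: i, e, e, e, e, c; each is a nucleus, giving 6 syllables.
V1 /i/ – V2 /e/: /bsbl/; trying suffixes from longest down, /bl/ is the first permitted one, so coda /bs/ | onset /bl/.
V2 /e/ – V3 /e/: /hw/ — entire cluster is a permitted onset → onset /hw/, coda ∅.
V3 /e/ – V4 /e/: cluster /mw/ — /mw/ is itself a permitted onset, so the whole cluster goes right; preceding coda = ∅.
V4 /e/ – V5 /e/: /sl/ is a licit onset in full, so it all attaches to the next syllable.
V5 /e/ – V6 /c/: /nsw/; trying suffixes from longest down, /sw/ is the first permitted one, so coda /n/ | onset /sw/.
Syllabification: hwibs.ble.hwe.mwe.slen.swc.
Mapping each syllable to C/V: /hwibs/ → CCVCC, /ble/ → CCV, /hwe/ → CCV, /mwe/ → CCV, /slen/ → CCVC, /swc/ → CCV.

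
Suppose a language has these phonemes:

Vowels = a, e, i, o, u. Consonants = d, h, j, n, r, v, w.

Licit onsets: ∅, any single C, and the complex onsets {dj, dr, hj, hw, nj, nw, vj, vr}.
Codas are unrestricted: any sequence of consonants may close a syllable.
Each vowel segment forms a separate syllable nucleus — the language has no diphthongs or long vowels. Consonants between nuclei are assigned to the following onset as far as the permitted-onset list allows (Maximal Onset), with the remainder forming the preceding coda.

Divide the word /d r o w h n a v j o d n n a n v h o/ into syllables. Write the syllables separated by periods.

The vowels are o, a, o, a, o — 5 nuclei, so 5 syllables.
σ1/σ2 boundary: /whn/; trying suffixes from longest down, /n/ is the first permitted one, so coda /wh/ | onset /n/.
σ2/σ3 boundary: /vj/ is a licit onset in full, so it all attaches to the next syllable.
σ3/σ4 boundary: cluster /dnn/ — the longest permitted-onset suffix is /n/; onset = /n/, preceding coda = /dn/.
σ4/σ5 boundary: cluster /nvh/ — the longest permitted-onset suffix is /h/; onset = /h/, preceding coda = /nv/.

drowh.na.vjodn.nanv.ho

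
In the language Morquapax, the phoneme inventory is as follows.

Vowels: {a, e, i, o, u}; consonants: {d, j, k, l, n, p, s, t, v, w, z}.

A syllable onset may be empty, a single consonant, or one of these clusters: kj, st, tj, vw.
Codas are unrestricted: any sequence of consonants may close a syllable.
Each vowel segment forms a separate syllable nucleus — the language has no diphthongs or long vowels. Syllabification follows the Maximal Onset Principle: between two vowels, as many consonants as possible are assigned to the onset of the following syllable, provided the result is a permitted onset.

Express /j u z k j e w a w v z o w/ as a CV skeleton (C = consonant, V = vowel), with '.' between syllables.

CVC.CCV.CVCC.CVC

Vowels present: u, e, a, o; each is a nucleus, giving 4 syllables.
/u…e/ gap (V1→V2): /zkj/; trying suffixes from longest down, /kj/ is the first permitted one, so coda /z/ | onset /kj/.
/e…a/ gap (V2→V3): /w/ is a single consonant, so it becomes the next onset.
/a…o/ gap (V3→V4): cluster /wvz/ — the longest permitted-onset suffix is /z/; onset = /z/, preceding coda = /wv/.
So the parse is juz.kje.wawv.zow.
Mapping each syllable to C/V: /juz/ → CVC, /kje/ → CCV, /wawv/ → CVCC, /zow/ → CVC.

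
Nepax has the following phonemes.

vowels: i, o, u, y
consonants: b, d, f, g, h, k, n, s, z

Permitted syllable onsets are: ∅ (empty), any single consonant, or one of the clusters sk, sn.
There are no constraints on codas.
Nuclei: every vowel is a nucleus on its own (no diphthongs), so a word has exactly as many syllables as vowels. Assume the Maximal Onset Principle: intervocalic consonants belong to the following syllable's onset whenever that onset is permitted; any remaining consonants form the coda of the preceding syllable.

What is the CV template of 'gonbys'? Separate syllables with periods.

CVC.CVC

Nuclei (vowels): o, y → 2 syllables.
/o…y/ gap (V1→V2): /nb/ — longest licit onset from the right is /b/, leaving /n/ as coda.
Syllabification: gon.bys.
Mapping each syllable to C/V: /gon/ → CVC, /bys/ → CVC.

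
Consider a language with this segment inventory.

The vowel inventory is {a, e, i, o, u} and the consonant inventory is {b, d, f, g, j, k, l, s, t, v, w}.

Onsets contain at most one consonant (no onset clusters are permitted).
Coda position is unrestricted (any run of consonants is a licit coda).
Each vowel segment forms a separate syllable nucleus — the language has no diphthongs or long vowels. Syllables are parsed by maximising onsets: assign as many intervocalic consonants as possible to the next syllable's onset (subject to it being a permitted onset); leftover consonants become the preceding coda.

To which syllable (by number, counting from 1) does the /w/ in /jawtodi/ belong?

1

Nuclei (vowels): a, o, i → 3 syllables.
Between /a/ (V1) and /o/ (V2): /wt/ — longest licit onset from the right is /t/, leaving /w/ as coda.
Between /o/ (V2) and /i/ (V3): /d/ → onset of the next syllable (single consonants are always licit onsets).
Result: jaw.to.di.
The /w/ is in the coda of syllable 1 (/jaw/).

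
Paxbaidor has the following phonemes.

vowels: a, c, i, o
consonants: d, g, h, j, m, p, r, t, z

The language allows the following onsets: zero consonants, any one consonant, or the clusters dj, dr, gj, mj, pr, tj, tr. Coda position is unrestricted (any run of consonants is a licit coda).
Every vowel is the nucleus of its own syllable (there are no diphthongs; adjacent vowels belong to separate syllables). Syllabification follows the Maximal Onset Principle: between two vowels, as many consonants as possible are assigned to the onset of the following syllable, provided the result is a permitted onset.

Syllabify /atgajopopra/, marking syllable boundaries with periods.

at.ga.jo.po.pra

The vowels are a, a, o, o, a — 5 nuclei, so 5 syllables.
Between /a/ (V1) and /a/ (V2): /tg/; trying suffixes from longest down, /g/ is the first permitted one, so coda /t/ | onset /g/.
Between /a/ (V2) and /o/ (V3): just /j/ — single C goes to the following onset.
Between /o/ (V3) and /o/ (V4): /p/ → onset of the next syllable (single consonants are always licit onsets).
Between /o/ (V4) and /a/ (V5): /pr/ — entire cluster is a permitted onset → onset /pr/, coda ∅.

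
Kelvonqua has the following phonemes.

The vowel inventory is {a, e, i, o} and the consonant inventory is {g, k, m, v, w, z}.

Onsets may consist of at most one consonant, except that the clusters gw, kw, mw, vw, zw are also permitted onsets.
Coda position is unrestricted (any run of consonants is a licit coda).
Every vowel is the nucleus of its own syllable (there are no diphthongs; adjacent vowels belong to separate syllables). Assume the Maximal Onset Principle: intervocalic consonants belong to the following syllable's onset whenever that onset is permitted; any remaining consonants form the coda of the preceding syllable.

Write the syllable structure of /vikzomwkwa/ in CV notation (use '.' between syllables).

CVC.CVCC.CCV

Vowels present: i, o, a; each is a nucleus, giving 3 syllables.
Between /i/ (V1) and /o/ (V2): /kz/; trying suffixes from longest down, /z/ is the first permitted one, so coda /k/ | onset /z/.
Between /o/ (V2) and /a/ (V3): /mwkw/ splits as /mw/ + /kw/ (/kw/ is the longest suffix that is a licit onset).
Putting it together: vik.zomw.kwa.
Mapping each syllable to C/V: /vik/ → CVC, /zomw/ → CVCC, /kwa/ → CCV.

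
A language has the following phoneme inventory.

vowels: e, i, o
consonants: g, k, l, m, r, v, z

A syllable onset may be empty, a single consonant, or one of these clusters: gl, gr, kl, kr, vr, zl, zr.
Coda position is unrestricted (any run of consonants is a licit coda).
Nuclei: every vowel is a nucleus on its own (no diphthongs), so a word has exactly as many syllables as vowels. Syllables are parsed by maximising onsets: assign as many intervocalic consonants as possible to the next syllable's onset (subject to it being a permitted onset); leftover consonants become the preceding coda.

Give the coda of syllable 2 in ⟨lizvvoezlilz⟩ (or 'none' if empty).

none

Vowels present: i, o, e, i; each is a nucleus, giving 4 syllables.
/i…o/ gap (V1→V2): /zvv/ splits as /zv/ + /v/ (/v/ is the longest suffix that is a licit onset).
/o…e/ gap (V2→V3): hiatus — the boundary sits between the two vowels.
/e…i/ gap (V3→V4): cluster /zl/ — /zl/ is itself a permitted onset, so the whole cluster goes right; preceding coda = ∅.
Result: lizv.vo.e.zlilz.
Syllable 2 is /vo/: onset /v/, nucleus /o/, coda ∅.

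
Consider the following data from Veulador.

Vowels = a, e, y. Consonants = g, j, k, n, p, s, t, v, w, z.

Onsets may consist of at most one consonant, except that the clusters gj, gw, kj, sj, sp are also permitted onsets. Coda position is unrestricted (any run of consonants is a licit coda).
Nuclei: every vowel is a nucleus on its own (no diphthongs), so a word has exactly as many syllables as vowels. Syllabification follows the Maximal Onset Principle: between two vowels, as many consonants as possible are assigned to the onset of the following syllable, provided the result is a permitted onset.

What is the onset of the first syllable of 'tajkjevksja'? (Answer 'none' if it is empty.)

The vowels are a, e, a — 3 nuclei, so 3 syllables.
V1 /a/ – V2 /e/: /jkj/; trying suffixes from longest down, /kj/ is the first permitted one, so coda /j/ | onset /kj/.
V2 /e/ – V3 /a/: /vksj/ — longest licit onset from the right is /sj/, leaving /vk/ as coda.
Putting it together: taj.kjevk.sja.
Syllable 1 is /taj/: onset /t/, nucleus /a/, coda /j/.

t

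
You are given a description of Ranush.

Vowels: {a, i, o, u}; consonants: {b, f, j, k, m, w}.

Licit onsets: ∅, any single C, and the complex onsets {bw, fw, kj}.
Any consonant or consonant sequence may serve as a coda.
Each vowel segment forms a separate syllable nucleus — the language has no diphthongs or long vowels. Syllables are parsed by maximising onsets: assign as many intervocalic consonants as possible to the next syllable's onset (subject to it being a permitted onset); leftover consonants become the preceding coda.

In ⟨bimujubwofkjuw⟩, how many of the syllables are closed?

2

Nuclei (vowels): i, u, u, o, u → 5 syllables.
/i…u/ gap (V1→V2): /m/ → onset of the next syllable (single consonants are always licit onsets).
/u…u/ gap (V2→V3): just /j/ — single C goes to the following onset.
/u…o/ gap (V3→V4): cluster /bw/ — /bw/ is itself a permitted onset, so the whole cluster goes right; preceding coda = ∅.
/o…u/ gap (V4→V5): /fkj/ — longest licit onset from the right is /kj/, leaving /f/ as coda.
Putting it together: bi.mu.ju.bwof.kjuw.
Classifying each syllable: /bi/ (open), /mu/ (open), /ju/ (open), /bwof/ (closed), /kjuw/ (closed).
Closed syllables: 2.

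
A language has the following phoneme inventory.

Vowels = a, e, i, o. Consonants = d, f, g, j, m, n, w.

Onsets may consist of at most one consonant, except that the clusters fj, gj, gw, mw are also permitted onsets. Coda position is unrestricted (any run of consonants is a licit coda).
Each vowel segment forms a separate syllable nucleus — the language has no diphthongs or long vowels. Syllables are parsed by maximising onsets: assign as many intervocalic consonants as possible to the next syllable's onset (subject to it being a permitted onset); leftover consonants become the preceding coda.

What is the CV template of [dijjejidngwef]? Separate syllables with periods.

Nuclei (vowels): i, e, i, e → 4 syllables.
/i…e/ gap (V1→V2): /jj/ splits as /j/ + /j/ (/j/ is the longest suffix that is a licit onset).
/e…i/ gap (V2→V3): just /j/ — single C goes to the following onset.
/i…e/ gap (V3→V4): /dngw/ splits as /dn/ + /gw/ (/gw/ is the longest suffix that is a licit onset).
Syllabification: dij.je.jidn.gwef.
Mapping each syllable to C/V: /dij/ → CVC, /je/ → CV, /jidn/ → CVCC, /gwef/ → CCVC.

CVC.CV.CVCC.CCVC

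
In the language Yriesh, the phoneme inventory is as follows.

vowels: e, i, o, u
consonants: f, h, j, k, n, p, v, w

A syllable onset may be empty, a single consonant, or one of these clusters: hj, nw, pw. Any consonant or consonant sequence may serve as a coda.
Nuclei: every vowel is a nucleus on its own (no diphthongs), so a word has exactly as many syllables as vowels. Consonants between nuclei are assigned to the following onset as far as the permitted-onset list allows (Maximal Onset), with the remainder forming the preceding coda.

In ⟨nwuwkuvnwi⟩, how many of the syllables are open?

1

Nuclei (vowels): u, u, i → 3 syllables.
Between /u/ (V1) and /u/ (V2): cluster /wk/ — the longest permitted-onset suffix is /k/; onset = /k/, preceding coda = /w/.
Between /u/ (V2) and /i/ (V3): /vnw/; trying suffixes from longest down, /nw/ is the first permitted one, so coda /v/ | onset /nw/.
So the parse is nwuw.kuv.nwi.
Classifying each syllable: /nwuw/ (closed), /kuv/ (closed), /nwi/ (open).
Open syllables: 1.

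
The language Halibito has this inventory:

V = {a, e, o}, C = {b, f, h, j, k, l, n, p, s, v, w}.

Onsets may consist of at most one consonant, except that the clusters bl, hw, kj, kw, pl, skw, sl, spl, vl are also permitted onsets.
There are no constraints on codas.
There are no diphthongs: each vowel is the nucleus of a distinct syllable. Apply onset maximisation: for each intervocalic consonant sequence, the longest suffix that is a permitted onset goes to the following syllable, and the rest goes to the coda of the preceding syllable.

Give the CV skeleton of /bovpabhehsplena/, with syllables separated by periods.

CVC.CVC.CVC.CCCV.CV

The vowels are o, a, e, e, a — 5 nuclei, so 5 syllables.
σ1/σ2 boundary: cluster /vp/ — the longest permitted-onset suffix is /p/; onset = /p/, preceding coda = /v/.
σ2/σ3 boundary: /bh/ splits as /b/ + /h/ (/h/ is the longest suffix that is a licit onset).
σ3/σ4 boundary: /hspl/ splits as /h/ + /spl/ (/spl/ is the longest suffix that is a licit onset).
σ4/σ5 boundary: just /n/ — single C goes to the following onset.
Putting it together: bov.pab.heh.sple.na.
Mapping each syllable to C/V: /bov/ → CVC, /pab/ → CVC, /heh/ → CVC, /sple/ → CCCV, /na/ → CV.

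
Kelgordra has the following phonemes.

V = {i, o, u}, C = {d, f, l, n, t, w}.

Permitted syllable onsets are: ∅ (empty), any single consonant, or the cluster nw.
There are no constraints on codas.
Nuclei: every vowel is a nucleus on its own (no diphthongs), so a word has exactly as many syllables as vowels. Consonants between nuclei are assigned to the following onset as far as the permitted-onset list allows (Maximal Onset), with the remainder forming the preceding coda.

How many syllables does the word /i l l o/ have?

2

The vowels are i, o — 2 nuclei, so 2 syllables.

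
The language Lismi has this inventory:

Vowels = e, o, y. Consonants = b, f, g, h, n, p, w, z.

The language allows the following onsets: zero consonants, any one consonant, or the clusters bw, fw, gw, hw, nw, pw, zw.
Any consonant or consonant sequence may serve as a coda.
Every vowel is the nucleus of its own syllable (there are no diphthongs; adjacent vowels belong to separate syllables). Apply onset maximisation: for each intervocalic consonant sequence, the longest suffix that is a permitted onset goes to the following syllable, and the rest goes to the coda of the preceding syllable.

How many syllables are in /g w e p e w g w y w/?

The vowels are e, e, y — 3 nuclei, so 3 syllables.

3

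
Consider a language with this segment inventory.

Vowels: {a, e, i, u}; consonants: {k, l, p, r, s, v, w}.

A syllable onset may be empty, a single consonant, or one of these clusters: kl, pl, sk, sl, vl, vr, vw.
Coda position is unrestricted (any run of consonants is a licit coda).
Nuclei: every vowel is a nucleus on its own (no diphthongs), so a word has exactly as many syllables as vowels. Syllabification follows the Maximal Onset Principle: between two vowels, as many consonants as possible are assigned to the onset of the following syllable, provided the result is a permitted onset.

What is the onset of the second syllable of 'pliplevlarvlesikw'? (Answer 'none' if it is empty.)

Nuclei (vowels): i, e, a, e, i → 5 syllables.
σ1/σ2 boundary: /pl/ — entire cluster is a permitted onset → onset /pl/, coda ∅.
σ2/σ3 boundary: cluster /vl/ — /vl/ is itself a permitted onset, so the whole cluster goes right; preceding coda = ∅.
σ3/σ4 boundary: /rvl/ — longest licit onset from the right is /vl/, leaving /r/ as coda.
σ4/σ5 boundary: /s/ → onset of the next syllable (single consonants are always licit onsets).
Result: pli.ple.vlar.vle.sikw.
Syllable 2 is /ple/: onset /pl/, nucleus /e/, coda ∅.

pl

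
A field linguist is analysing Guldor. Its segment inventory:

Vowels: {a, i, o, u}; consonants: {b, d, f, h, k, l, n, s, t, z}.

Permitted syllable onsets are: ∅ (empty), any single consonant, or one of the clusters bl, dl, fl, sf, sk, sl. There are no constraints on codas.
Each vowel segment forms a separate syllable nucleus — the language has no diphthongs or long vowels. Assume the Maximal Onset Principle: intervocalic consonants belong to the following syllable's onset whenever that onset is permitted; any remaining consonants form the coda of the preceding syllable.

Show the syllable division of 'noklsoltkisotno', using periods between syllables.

Nuclei (vowels): o, o, i, o, o → 5 syllables.
/o…o/ gap (V1→V2): cluster /kls/ — the longest permitted-onset suffix is /s/; onset = /s/, preceding coda = /kl/.
/o…i/ gap (V2→V3): cluster /ltk/ — the longest permitted-onset suffix is /k/; onset = /k/, preceding coda = /lt/.
/i…o/ gap (V3→V4): /s/ is a single consonant, so it becomes the next onset.
/o…o/ gap (V4→V5): /tn/ — longest licit onset from the right is /n/, leaving /t/ as coda.

nokl.solt.ki.sot.no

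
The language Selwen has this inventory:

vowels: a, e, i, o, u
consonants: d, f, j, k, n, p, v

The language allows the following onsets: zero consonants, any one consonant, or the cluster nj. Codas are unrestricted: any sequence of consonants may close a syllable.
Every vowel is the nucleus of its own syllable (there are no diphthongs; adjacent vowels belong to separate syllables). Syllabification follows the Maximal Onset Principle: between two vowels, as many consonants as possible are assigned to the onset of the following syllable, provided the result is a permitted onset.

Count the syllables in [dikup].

Nuclei (vowels): i, u → 2 syllables.

2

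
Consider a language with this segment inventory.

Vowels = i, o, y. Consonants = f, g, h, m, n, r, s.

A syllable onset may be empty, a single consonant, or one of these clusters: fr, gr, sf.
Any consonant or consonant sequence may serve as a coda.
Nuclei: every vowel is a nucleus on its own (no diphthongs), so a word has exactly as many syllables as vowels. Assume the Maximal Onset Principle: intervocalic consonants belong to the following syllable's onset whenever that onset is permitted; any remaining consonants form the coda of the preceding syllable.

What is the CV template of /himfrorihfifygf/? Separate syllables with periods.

CVC.CCV.CVC.CV.CVCC

Vowels present: i, o, i, i, y; each is a nucleus, giving 5 syllables.
V1 /i/ – V2 /o/: /mfr/ — longest licit onset from the right is /fr/, leaving /m/ as coda.
V2 /o/ – V3 /i/: /r/ is a single consonant, so it becomes the next onset.
V3 /i/ – V4 /i/: /hf/ splits as /h/ + /f/ (/f/ is the longest suffix that is a licit onset).
V4 /i/ – V5 /y/: /f/ → onset of the next syllable (single consonants are always licit onsets).
Result: him.fro.rih.fi.fygf.
Mapping each syllable to C/V: /him/ → CVC, /fro/ → CCV, /rih/ → CVC, /fi/ → CV, /fygf/ → CVCC.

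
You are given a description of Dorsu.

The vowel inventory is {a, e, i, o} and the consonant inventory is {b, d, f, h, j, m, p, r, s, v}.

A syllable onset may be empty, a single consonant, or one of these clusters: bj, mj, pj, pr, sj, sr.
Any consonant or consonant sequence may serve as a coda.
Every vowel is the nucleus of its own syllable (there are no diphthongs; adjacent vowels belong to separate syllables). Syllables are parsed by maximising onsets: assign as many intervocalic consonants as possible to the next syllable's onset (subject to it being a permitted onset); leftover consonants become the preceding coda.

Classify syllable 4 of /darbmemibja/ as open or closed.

open

Vowels present: a, e, i, a; each is a nucleus, giving 4 syllables.
Between /a/ (V1) and /e/ (V2): /rbm/; trying suffixes from longest down, /m/ is the first permitted one, so coda /rb/ | onset /m/.
Between /e/ (V2) and /i/ (V3): /m/ is a single consonant, so it becomes the next onset.
Between /i/ (V3) and /a/ (V4): /bj/ is a licit onset in full, so it all attaches to the next syllable.
Syllabification: darb.me.mi.bja.
Syllable 4 is /bja/; it ends in its nucleus with no coda, so it is open.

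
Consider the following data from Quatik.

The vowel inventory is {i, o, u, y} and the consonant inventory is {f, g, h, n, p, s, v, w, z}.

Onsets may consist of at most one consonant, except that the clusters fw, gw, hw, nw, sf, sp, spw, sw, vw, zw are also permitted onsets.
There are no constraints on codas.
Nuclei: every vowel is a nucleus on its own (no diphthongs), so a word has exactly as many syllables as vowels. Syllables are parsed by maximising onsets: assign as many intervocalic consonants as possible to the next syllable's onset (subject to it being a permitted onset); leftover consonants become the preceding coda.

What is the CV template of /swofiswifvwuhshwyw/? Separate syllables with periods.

Nuclei (vowels): o, i, i, u, y → 5 syllables.
σ1/σ2 boundary: just /f/ — single C goes to the following onset.
σ2/σ3 boundary: cluster /sw/ — /sw/ is itself a permitted onset, so the whole cluster goes right; preceding coda = ∅.
σ3/σ4 boundary: cluster /fvw/ — the longest permitted-onset suffix is /vw/; onset = /vw/, preceding coda = /f/.
σ4/σ5 boundary: /hshw/ — longest licit onset from the right is /hw/, leaving /hs/ as coda.
So the parse is swo.fi.swif.vwuhs.hwyw.
Mapping each syllable to C/V: /swo/ → CCV, /fi/ → CV, /swif/ → CCVC, /vwuhs/ → CCVCC, /hwyw/ → CCVC.

CCV.CV.CCVC.CCVCC.CCVC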